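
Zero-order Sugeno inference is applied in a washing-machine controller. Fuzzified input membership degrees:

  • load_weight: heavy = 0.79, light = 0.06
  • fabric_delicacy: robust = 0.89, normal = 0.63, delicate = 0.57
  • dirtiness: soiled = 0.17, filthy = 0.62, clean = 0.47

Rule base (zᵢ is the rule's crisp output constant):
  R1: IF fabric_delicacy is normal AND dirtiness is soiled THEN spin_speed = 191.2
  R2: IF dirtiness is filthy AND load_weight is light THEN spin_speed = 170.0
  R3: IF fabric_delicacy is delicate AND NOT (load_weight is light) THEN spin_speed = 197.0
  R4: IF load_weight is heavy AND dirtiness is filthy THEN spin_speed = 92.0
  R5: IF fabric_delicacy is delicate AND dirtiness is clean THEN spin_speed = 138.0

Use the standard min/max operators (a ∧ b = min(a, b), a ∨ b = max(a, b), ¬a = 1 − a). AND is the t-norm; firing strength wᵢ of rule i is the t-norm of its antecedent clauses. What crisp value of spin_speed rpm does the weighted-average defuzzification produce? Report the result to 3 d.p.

146.505

R1 (z=191.2): normal=0.63, soiled=0.17; AND[min(a, b)] → w = 0.17
R2 (z=170.0): filthy=0.62, light=0.06; AND[min(a, b)] → w = 0.06
R3 (z=197.0): delicate=0.57, ¬light=1−0.06=0.94; AND[min(a, b)] → w = 0.57
R4 (z=92.0): heavy=0.79, filthy=0.62; AND[min(a, b)] → w = 0.62
R5 (z=138.0): delicate=0.57, clean=0.47; AND[min(a, b)] → w = 0.47
Weighted average = (0.17·191.2 + 0.06·170.0 + 0.57·197.0 + 0.62·92.0 + 0.47·138.0) / (0.17 + 0.06 + 0.57 + 0.62 + 0.47)
  = 276.8940 / 1.8900 = 146.505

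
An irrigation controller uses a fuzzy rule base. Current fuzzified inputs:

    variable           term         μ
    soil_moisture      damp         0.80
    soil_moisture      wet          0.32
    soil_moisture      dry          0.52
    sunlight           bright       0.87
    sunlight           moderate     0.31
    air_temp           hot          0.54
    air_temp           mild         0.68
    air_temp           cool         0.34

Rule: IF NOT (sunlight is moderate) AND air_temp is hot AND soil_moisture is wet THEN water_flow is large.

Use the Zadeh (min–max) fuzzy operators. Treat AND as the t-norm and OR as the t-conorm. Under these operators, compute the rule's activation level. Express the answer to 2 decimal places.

firing strength: ¬moderate=1−0.31=0.69, hot=0.54, wet=0.32; AND[min(a, b)] → w = 0.32

0.32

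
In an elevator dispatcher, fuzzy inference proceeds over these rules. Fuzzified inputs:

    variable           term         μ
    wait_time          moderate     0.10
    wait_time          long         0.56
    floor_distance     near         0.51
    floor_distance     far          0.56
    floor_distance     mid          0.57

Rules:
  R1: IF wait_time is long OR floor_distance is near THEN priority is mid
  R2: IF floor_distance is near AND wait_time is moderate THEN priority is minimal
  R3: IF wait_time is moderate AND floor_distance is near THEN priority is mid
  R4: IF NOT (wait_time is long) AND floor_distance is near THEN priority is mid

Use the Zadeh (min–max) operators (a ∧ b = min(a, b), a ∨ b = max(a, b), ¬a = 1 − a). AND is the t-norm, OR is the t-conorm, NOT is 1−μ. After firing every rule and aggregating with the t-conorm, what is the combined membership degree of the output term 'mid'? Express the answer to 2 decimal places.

R1: long=0.56, near=0.51; OR[max(a, b)] → w = 0.56
R2: near=0.51, moderate=0.10; AND[min(a, b)] → w = 0.10
R3: moderate=0.10, near=0.51; AND[min(a, b)] → w = 0.10
R4: ¬long=1−0.56=0.44, near=0.51; AND[min(a, b)] → w = 0.44
Rules with consequent 'mid': {R1, R3, R4} → strengths 0.56, 0.10, 0.44
Aggregate via t-conorm [max(a, b)]: 0.56

0.56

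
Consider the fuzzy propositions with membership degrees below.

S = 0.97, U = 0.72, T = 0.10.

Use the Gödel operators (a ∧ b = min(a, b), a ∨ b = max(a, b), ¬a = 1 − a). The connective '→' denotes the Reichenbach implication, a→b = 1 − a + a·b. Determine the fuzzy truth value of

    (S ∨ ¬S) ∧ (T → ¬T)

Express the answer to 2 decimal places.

¬S = 1 − 0.97 = 0.03
S ∨ ¬S = max(a, b) on (0.97, 0.03) = 0.97
¬T = 1 − 0.10 = 0.90
T → ¬T  [Reichenbach: 1 − a + a·b] with a=0.10, b=0.90 → 0.99
(S ∨ ¬S) ∧ (T → ¬T) = min(a, b) on (0.97, 0.99) = 0.97

0.97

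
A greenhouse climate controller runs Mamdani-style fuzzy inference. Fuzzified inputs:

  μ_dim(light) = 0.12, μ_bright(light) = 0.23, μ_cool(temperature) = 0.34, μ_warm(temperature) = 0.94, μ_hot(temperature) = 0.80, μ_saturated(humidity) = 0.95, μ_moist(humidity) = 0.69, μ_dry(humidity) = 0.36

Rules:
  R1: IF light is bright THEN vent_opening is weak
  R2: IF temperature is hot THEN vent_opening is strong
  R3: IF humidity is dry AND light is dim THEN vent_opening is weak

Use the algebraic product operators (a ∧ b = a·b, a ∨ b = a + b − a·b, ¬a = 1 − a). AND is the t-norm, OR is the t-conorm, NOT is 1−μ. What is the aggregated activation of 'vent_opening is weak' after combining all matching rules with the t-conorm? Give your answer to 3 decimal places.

R1: bright=0.23 → w = 0.2300
R2: hot=0.80 → w = 0.8000
R3: dry=0.36, dim=0.12; AND[a·b] → w = 0.0432
Rules with consequent 'weak': {R1, R3} → strengths 0.2300, 0.0432
Aggregate via t-conorm [a + b − a·b]: 0.2633

0.263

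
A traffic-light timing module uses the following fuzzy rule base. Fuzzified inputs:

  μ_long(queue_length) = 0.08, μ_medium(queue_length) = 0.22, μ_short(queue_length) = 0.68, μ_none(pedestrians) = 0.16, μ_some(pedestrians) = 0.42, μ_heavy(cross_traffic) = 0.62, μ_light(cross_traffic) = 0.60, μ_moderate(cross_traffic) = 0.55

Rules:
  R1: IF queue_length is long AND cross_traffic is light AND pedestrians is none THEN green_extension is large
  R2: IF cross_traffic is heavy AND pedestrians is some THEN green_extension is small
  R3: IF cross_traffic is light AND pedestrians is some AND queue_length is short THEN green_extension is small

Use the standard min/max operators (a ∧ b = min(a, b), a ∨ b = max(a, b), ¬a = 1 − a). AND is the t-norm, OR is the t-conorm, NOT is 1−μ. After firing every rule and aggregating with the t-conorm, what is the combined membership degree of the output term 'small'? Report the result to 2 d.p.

0.42

R1: long=0.08, light=0.60, none=0.16; AND[min(a, b)] → w = 0.08
R2: heavy=0.62, some=0.42; AND[min(a, b)] → w = 0.42
R3: light=0.60, some=0.42, short=0.68; AND[min(a, b)] → w = 0.42
Rules with consequent 'small': {R2, R3} → strengths 0.42, 0.42
Aggregate via t-conorm [max(a, b)]: 0.42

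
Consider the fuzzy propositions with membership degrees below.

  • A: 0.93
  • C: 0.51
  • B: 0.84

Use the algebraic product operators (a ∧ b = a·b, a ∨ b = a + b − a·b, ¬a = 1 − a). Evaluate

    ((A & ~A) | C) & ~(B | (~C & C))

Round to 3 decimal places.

~A = 1 − 0.9300 = 0.0700
A & ~A = a·b on (0.9300, 0.0700) = 0.0651
(A & ~A) | C = a + b − a·b on (0.0651, 0.5100) = 0.5419
~C = 1 − 0.5100 = 0.4900
~C & C = a·b on (0.4900, 0.5100) = 0.2499
B | (~C & C) = a + b − a·b on (0.8400, 0.2499) = 0.8800
~(B | (~C & C)) = 1 − 0.8800 = 0.1200
((A & ~A) | C) & ~(B | (~C & C)) = a·b on (0.5419, 0.1200) = 0.0650

0.065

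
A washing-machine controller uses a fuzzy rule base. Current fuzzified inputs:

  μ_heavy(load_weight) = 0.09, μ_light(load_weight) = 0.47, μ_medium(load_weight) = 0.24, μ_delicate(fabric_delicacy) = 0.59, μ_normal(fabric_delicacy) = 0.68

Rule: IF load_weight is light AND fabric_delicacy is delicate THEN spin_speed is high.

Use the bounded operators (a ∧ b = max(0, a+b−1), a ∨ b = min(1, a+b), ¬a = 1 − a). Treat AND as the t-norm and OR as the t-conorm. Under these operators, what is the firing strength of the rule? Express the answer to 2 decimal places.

0.06

firing strength: light=0.47, delicate=0.59; AND[max(0, a+b−1)] → w = 0.06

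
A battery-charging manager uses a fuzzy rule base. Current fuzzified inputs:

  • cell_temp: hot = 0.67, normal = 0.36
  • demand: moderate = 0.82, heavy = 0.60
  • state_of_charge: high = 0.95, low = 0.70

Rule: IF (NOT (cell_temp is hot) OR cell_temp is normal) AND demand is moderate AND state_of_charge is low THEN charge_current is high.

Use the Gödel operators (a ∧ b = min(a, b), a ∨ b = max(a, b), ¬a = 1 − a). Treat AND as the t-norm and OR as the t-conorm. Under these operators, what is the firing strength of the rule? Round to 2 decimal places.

0.36

firing strength: (¬hot=1−0.67=0.33 OR normal=0.36) = 0.36; AND[min(a, b)] with moderate=0.82, low=0.70 → w = 0.36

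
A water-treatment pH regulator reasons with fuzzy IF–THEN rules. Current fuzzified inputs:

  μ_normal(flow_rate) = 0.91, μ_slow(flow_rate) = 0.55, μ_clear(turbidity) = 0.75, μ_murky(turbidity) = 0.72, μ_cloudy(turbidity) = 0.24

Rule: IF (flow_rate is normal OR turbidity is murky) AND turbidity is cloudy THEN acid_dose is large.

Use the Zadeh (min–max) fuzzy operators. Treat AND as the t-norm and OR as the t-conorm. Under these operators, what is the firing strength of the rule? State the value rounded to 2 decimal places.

0.24

firing strength: (normal=0.91 OR murky=0.72) = 0.91; AND[min(a, b)] with cloudy=0.24 → w = 0.24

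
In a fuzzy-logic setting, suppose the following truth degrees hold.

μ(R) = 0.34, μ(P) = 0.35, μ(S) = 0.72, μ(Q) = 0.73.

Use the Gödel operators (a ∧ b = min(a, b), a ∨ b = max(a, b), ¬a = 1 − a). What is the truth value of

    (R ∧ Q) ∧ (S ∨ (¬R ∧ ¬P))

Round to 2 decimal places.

0.34

R ∧ Q = min(a, b) on (0.34, 0.73) = 0.34
¬R = 1 − 0.34 = 0.66
¬P = 1 − 0.35 = 0.65
¬R ∧ ¬P = min(a, b) on (0.66, 0.65) = 0.65
S ∨ (¬R ∧ ¬P) = max(a, b) on (0.72, 0.65) = 0.72
(R ∧ Q) ∧ (S ∨ (¬R ∧ ¬P)) = min(a, b) on (0.34, 0.72) = 0.34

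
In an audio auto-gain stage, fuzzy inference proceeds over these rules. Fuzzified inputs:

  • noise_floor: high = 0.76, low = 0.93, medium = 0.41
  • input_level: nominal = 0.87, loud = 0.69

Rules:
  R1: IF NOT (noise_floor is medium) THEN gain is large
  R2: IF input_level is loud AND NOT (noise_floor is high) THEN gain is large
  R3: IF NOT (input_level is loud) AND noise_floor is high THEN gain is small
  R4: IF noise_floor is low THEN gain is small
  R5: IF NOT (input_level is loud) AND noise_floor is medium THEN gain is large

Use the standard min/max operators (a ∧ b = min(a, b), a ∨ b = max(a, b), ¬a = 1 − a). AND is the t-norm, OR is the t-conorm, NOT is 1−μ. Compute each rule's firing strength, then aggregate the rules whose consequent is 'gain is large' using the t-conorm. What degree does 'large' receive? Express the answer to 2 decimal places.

0.59

R1: ¬medium=1−0.41=0.59 → w = 0.59
R2: loud=0.69, ¬high=1−0.76=0.24; AND[min(a, b)] → w = 0.24
R3: ¬loud=1−0.69=0.31, high=0.76; AND[min(a, b)] → w = 0.31
R4: low=0.93 → w = 0.93
R5: ¬loud=1−0.69=0.31, medium=0.41; AND[min(a, b)] → w = 0.31
Rules with consequent 'large': {R1, R2, R5} → strengths 0.59, 0.24, 0.31
Aggregate via t-conorm [max(a, b)]: 0.59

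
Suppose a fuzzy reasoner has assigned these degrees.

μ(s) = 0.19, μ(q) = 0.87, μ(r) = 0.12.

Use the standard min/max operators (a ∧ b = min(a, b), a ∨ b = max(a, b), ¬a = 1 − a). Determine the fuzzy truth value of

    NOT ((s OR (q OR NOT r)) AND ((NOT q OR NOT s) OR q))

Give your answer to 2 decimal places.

0.13

NOT r = 1 − 0.12 = 0.88
q OR NOT r = max(a, b) on (0.87, 0.88) = 0.88
s OR (q OR NOT r) = max(a, b) on (0.19, 0.88) = 0.88
NOT q = 1 − 0.87 = 0.13
NOT s = 1 − 0.19 = 0.81
NOT q OR NOT s = max(a, b) on (0.13, 0.81) = 0.81
(NOT q OR NOT s) OR q = max(a, b) on (0.81, 0.87) = 0.87
(s OR (q OR NOT r)) AND ((NOT q OR NOT s) OR q) = min(a, b) on (0.88, 0.87) = 0.87
NOT ((s OR (q OR NOT r)) AND ((NOT q OR NOT s) OR q)) = 1 − 0.87 = 0.13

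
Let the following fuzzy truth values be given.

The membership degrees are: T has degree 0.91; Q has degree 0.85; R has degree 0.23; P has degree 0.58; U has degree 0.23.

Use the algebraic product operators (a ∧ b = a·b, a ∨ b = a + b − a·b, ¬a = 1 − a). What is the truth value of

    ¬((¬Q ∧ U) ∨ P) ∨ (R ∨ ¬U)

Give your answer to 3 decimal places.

¬Q = 1 − 0.8500 = 0.1500
¬Q ∧ U = a·b on (0.1500, 0.2300) = 0.0345
(¬Q ∧ U) ∨ P = a + b − a·b on (0.0345, 0.5800) = 0.5945
¬((¬Q ∧ U) ∨ P) = 1 − 0.5945 = 0.4055
¬U = 1 − 0.2300 = 0.7700
R ∨ ¬U = a + b − a·b on (0.2300, 0.7700) = 0.8229
¬((¬Q ∧ U) ∨ P) ∨ (R ∨ ¬U) = a + b − a·b on (0.4055, 0.8229) = 0.8947

0.895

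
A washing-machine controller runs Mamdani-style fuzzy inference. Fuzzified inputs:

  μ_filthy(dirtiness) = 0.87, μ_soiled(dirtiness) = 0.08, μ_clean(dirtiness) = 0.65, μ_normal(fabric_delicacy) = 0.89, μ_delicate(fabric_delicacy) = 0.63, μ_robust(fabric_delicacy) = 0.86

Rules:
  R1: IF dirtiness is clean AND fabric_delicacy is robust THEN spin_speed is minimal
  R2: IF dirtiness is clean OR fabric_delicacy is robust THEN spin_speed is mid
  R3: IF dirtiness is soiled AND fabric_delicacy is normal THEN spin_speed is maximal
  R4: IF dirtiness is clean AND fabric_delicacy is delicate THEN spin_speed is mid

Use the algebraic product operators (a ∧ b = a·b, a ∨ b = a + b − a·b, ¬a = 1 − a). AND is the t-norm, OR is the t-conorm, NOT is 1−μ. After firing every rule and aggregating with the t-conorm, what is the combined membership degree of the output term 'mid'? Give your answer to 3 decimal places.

R1: clean=0.65, robust=0.86; AND[a·b] → w = 0.5590
R2: clean=0.65, robust=0.86; OR[a + b − a·b] → w = 0.9510
R3: soiled=0.08, normal=0.89; AND[a·b] → w = 0.0712
R4: clean=0.65, delicate=0.63; AND[a·b] → w = 0.4095
Rules with consequent 'mid': {R2, R4} → strengths 0.9510, 0.4095
Aggregate via t-conorm [a + b − a·b]: 0.9711

0.971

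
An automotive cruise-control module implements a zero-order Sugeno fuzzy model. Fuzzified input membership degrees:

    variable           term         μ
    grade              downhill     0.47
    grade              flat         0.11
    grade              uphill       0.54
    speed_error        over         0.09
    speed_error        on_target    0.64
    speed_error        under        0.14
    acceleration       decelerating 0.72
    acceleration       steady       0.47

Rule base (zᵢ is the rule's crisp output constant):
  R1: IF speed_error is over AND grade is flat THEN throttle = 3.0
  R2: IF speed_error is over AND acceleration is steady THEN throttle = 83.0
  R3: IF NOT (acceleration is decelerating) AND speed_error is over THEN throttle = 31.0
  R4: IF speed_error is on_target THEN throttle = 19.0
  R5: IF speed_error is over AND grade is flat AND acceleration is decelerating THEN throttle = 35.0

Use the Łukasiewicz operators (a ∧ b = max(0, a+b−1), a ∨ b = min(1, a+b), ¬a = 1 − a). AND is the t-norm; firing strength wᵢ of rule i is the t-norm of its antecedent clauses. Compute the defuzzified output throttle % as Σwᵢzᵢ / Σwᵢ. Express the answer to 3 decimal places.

19.000

R1 (z=3.0): over=0.09, flat=0.11; AND[max(0, a+b−1)] → w = 0.00
R2 (z=83.0): over=0.09, steady=0.47; AND[max(0, a+b−1)] → w = 0.00
R3 (z=31.0): ¬decelerating=1−0.72=0.28, over=0.09; AND[max(0, a+b−1)] → w = 0.00
R4 (z=19.0): on_target=0.64 → w = 0.64
R5 (z=35.0): over=0.09, flat=0.11, decelerating=0.72; AND[max(0, a+b−1)] → w = 0.00
Weighted average = (0.00·3.0 + 0.00·83.0 + 0.00·31.0 + 0.64·19.0 + 0.00·35.0) / (0.00 + 0.00 + 0.00 + 0.64 + 0.00)
  = 12.1600 / 0.6400 = 19.000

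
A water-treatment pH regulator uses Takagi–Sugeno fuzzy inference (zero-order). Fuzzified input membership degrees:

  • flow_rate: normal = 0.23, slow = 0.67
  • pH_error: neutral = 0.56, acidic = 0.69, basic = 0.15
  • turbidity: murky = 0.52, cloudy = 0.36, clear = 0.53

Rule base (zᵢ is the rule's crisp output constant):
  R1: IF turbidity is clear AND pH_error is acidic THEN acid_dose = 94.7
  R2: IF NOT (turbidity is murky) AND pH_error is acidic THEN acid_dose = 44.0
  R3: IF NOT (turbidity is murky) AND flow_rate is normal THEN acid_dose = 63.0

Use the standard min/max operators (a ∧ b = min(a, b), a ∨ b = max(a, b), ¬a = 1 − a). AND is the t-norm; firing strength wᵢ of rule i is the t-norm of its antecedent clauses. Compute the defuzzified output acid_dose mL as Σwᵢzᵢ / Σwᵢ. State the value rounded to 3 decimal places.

69.194

R1 (z=94.7): clear=0.53, acidic=0.69; AND[min(a, b)] → w = 0.53
R2 (z=44.0): ¬murky=1−0.52=0.48, acidic=0.69; AND[min(a, b)] → w = 0.48
R3 (z=63.0): ¬murky=1−0.52=0.48, normal=0.23; AND[min(a, b)] → w = 0.23
Weighted average = (0.53·94.7 + 0.48·44.0 + 0.23·63.0) / (0.53 + 0.48 + 0.23)
  = 85.8010 / 1.2400 = 69.194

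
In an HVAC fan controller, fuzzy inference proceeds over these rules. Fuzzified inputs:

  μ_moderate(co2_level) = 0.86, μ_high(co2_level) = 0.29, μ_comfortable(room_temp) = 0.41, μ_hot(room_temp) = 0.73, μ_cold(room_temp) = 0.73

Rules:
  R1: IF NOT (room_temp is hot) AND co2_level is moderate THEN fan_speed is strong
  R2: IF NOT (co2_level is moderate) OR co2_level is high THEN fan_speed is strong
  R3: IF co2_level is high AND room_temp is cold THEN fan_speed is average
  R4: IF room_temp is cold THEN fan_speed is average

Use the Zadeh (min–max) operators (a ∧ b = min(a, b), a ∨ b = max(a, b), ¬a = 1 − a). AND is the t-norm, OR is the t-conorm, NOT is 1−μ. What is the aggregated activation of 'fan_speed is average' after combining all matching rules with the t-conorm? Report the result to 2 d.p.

R1: ¬hot=1−0.73=0.27, moderate=0.86; AND[min(a, b)] → w = 0.27
R2: ¬moderate=1−0.86=0.14, high=0.29; OR[max(a, b)] → w = 0.29
R3: high=0.29, cold=0.73; AND[min(a, b)] → w = 0.29
R4: cold=0.73 → w = 0.73
Rules with consequent 'average': {R3, R4} → strengths 0.29, 0.73
Aggregate via t-conorm [max(a, b)]: 0.73

0.73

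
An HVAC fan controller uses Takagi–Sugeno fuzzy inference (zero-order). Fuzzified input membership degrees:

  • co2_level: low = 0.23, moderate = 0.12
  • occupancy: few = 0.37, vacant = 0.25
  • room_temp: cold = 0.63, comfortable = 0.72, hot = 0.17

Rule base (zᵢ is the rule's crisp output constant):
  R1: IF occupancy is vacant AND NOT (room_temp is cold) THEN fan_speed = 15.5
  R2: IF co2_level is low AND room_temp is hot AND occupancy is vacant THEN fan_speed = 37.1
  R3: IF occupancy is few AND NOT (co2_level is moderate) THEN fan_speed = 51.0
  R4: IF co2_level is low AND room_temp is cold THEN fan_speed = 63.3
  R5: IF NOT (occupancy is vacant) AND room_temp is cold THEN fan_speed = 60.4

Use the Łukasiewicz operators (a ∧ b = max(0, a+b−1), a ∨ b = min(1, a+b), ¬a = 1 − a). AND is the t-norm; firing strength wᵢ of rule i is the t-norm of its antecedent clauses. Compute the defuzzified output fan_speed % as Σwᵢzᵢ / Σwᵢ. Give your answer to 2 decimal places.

R1 (z=15.5): vacant=0.25, ¬cold=1−0.63=0.37; AND[max(0, a+b−1)] → w = 0.00
R2 (z=37.1): low=0.23, hot=0.17, vacant=0.25; AND[max(0, a+b−1)] → w = 0.00
R3 (z=51.0): few=0.37, ¬moderate=1−0.12=0.88; AND[max(0, a+b−1)] → w = 0.25
R4 (z=63.3): low=0.23, cold=0.63; AND[max(0, a+b−1)] → w = 0.00
R5 (z=60.4): ¬vacant=1−0.25=0.75, cold=0.63; AND[max(0, a+b−1)] → w = 0.38
Weighted average = (0.00·15.5 + 0.00·37.1 + 0.25·51.0 + 0.00·63.3 + 0.38·60.4) / (0.00 + 0.00 + 0.25 + 0.00 + 0.38)
  = 35.7020 / 0.6300 = 56.67

56.67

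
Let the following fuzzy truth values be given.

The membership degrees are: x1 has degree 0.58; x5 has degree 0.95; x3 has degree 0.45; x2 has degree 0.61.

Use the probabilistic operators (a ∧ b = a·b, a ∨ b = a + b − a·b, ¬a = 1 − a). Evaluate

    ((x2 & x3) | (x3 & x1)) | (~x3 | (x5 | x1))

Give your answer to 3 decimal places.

x2 & x3 = a·b on (0.6100, 0.4500) = 0.2745
x3 & x1 = a·b on (0.4500, 0.5800) = 0.2610
(x2 & x3) | (x3 & x1) = a + b − a·b on (0.2745, 0.2610) = 0.4639
~x3 = 1 − 0.4500 = 0.5500
x5 | x1 = a + b − a·b on (0.9500, 0.5800) = 0.9790
~x3 | (x5 | x1) = a + b − a·b on (0.5500, 0.9790) = 0.9905
((x2 & x3) | (x3 & x1)) | (~x3 | (x5 | x1)) = a + b − a·b on (0.4639, 0.9905) = 0.9949

0.995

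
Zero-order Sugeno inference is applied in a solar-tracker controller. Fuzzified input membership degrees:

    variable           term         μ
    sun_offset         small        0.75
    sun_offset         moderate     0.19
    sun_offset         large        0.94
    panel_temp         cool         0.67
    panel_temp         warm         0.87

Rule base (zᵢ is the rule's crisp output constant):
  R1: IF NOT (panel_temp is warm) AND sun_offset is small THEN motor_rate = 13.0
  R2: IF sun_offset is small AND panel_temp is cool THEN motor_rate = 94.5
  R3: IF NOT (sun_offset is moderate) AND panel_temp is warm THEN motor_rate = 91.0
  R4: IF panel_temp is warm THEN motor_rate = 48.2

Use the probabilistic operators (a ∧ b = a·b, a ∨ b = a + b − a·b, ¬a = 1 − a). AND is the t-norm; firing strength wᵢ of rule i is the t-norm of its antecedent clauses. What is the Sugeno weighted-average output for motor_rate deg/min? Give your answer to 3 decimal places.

R1 (z=13.0): ¬warm=1−0.87=0.13, small=0.75; AND[a·b] → w = 0.0975
R2 (z=94.5): small=0.75, cool=0.67; AND[a·b] → w = 0.5025
R3 (z=91.0): ¬moderate=1−0.19=0.81, warm=0.87; AND[a·b] → w = 0.7047
R4 (z=48.2): warm=0.87 → w = 0.8700
Weighted average = (0.0975·13.0 + 0.5025·94.5 + 0.7047·91.0 + 0.8700·48.2) / (0.0975 + 0.5025 + 0.7047 + 0.8700)
  = 154.8155 / 2.1747 = 71.189

71.189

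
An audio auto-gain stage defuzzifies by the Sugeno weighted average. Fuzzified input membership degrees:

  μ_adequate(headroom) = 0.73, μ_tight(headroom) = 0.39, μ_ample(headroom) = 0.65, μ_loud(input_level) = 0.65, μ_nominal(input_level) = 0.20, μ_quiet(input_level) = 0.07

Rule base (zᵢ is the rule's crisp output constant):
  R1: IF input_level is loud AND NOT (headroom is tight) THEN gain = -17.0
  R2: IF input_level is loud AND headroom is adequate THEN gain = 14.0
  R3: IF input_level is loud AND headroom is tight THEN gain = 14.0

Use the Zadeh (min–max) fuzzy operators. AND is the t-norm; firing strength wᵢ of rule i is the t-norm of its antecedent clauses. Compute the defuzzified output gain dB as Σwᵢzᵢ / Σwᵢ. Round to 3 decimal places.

2.539

R1 (z=-17.0): loud=0.65, ¬tight=1−0.39=0.61; AND[min(a, b)] → w = 0.61
R2 (z=14.0): loud=0.65, adequate=0.73; AND[min(a, b)] → w = 0.65
R3 (z=14.0): loud=0.65, tight=0.39; AND[min(a, b)] → w = 0.39
Weighted average = (0.61·-17.0 + 0.65·14.0 + 0.39·14.0) / (0.61 + 0.65 + 0.39)
  = 4.1900 / 1.6500 = 2.539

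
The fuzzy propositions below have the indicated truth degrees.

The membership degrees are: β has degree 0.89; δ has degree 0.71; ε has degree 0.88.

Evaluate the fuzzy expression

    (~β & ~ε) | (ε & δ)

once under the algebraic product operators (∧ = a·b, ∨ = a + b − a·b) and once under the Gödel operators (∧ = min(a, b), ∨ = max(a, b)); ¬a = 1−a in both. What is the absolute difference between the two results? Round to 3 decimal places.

0.080

Under algebraic product:
  ~β = 1 − 0.8900 = 0.1100
  ~ε = 1 − 0.8800 = 0.1200
  ~β & ~ε = a·b on (0.1100, 0.1200) = 0.0132
  ε & δ = a·b on (0.8800, 0.7100) = 0.6248
  (~β & ~ε) | (ε & δ) = a + b − a·b on (0.0132, 0.6248) = 0.6298
  → value = 0.6298
Under Gödel:
  ~β = 1 − 0.89 = 0.11
  ~ε = 1 − 0.88 = 0.12
  ~β & ~ε = min(a, b) on (0.11, 0.12) = 0.11
  ε & δ = min(a, b) on (0.88, 0.71) = 0.71
  (~β & ~ε) | (ε & δ) = max(a, b) on (0.11, 0.71) = 0.71
  → value = 0.7100
|0.6298 − 0.7100| = 0.080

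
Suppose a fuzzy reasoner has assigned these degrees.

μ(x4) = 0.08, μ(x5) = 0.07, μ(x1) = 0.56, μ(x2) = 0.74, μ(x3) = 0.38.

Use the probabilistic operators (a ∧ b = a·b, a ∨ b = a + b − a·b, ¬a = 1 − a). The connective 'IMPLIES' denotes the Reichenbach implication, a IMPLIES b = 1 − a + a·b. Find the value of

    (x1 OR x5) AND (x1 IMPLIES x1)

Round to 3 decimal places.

x1 OR x5 = a + b − a·b on (0.5600, 0.0700) = 0.5908
x1 IMPLIES x1  [Reichenbach: 1 − a + a·b] with a=0.5600, b=0.5600 → 0.7536
(x1 OR x5) AND (x1 IMPLIES x1) = a·b on (0.5908, 0.7536) = 0.4452

0.445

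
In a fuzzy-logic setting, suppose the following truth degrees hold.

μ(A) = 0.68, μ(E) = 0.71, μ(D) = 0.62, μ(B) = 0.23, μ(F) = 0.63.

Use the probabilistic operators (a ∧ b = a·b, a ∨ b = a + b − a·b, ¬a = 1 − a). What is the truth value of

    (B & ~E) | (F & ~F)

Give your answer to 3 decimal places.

0.284

~E = 1 − 0.7100 = 0.2900
B & ~E = a·b on (0.2300, 0.2900) = 0.0667
~F = 1 − 0.6300 = 0.3700
F & ~F = a·b on (0.6300, 0.3700) = 0.2331
(B & ~E) | (F & ~F) = a + b − a·b on (0.0667, 0.2331) = 0.2843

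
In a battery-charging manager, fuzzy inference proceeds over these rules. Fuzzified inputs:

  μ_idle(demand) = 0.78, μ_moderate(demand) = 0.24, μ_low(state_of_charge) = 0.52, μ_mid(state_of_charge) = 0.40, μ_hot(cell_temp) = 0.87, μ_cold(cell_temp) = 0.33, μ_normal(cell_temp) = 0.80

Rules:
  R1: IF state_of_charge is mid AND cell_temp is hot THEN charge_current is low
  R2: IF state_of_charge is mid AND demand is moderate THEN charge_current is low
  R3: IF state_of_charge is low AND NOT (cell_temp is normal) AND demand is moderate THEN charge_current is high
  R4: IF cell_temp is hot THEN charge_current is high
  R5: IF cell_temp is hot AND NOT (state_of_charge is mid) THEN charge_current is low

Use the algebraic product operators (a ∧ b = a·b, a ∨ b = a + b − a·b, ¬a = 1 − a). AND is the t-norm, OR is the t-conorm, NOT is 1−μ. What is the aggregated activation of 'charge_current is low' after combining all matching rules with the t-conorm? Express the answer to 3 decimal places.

0.718

R1: mid=0.40, hot=0.87; AND[a·b] → w = 0.3480
R2: mid=0.40, moderate=0.24; AND[a·b] → w = 0.0960
R3: low=0.52, ¬normal=1−0.80=0.20, moderate=0.24; AND[a·b] → w = 0.0250
R4: hot=0.87 → w = 0.8700
R5: hot=0.87, ¬mid=1−0.40=0.60; AND[a·b] → w = 0.5220
Rules with consequent 'low': {R1, R2, R5} → strengths 0.3480, 0.0960, 0.5220
Aggregate via t-conorm [a + b − a·b]: 0.7183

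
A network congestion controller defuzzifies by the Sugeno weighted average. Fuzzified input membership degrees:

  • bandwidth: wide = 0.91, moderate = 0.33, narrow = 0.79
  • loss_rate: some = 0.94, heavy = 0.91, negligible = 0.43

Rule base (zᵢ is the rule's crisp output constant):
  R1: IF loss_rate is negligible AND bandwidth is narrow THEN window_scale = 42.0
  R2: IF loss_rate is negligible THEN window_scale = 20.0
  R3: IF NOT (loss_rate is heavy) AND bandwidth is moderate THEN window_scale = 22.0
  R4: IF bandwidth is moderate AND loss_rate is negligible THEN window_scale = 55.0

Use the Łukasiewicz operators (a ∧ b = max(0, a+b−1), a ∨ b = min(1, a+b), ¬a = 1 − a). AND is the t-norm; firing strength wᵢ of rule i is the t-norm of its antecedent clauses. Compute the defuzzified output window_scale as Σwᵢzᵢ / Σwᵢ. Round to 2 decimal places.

27.45

R1 (z=42.0): negligible=0.43, narrow=0.79; AND[max(0, a+b−1)] → w = 0.22
R2 (z=20.0): negligible=0.43 → w = 0.43
R3 (z=22.0): ¬heavy=1−0.91=0.09, moderate=0.33; AND[max(0, a+b−1)] → w = 0.00
R4 (z=55.0): moderate=0.33, negligible=0.43; AND[max(0, a+b−1)] → w = 0.00
Weighted average = (0.22·42.0 + 0.43·20.0 + 0.00·22.0 + 0.00·55.0) / (0.22 + 0.43 + 0.00 + 0.00)
  = 17.8400 / 0.6500 = 27.45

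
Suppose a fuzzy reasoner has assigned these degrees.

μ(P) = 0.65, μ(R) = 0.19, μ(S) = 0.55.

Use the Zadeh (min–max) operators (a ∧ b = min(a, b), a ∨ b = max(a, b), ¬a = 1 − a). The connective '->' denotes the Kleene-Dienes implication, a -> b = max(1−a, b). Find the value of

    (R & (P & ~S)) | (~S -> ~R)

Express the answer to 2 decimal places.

~S = 1 − 0.55 = 0.45
P & ~S = min(a, b) on (0.65, 0.45) = 0.45
R & (P & ~S) = min(a, b) on (0.19, 0.45) = 0.19
~S = 1 − 0.55 = 0.45
~R = 1 − 0.19 = 0.81
~S -> ~R  [Kleene-Dienes: max(1−a, b)] with a=0.45, b=0.81 → 0.81
(R & (P & ~S)) | (~S -> ~R) = max(a, b) on (0.19, 0.81) = 0.81

0.81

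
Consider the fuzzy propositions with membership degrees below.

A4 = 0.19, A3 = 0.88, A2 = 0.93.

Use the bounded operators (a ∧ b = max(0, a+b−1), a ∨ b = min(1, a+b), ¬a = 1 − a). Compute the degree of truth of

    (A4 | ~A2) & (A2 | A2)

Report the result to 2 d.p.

~A2 = 1 − 0.93 = 0.07
A4 | ~A2 = min(1, a+b) on (0.19, 0.07) = 0.26
A2 | A2 = min(1, a+b) on (0.93, 0.93) = 1.00
(A4 | ~A2) & (A2 | A2) = max(0, a+b−1) on (0.26, 1.00) = 0.26

0.26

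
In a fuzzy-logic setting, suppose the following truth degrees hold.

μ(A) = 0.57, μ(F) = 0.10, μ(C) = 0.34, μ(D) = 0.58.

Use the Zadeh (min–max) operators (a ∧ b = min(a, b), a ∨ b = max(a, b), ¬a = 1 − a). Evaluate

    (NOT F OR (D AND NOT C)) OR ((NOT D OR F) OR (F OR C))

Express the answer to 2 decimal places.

NOT F = 1 − 0.10 = 0.90
NOT C = 1 − 0.34 = 0.66
D AND NOT C = min(a, b) on (0.58, 0.66) = 0.58
NOT F OR (D AND NOT C) = max(a, b) on (0.90, 0.58) = 0.90
NOT D = 1 − 0.58 = 0.42
NOT D OR F = max(a, b) on (0.42, 0.10) = 0.42
F OR C = max(a, b) on (0.10, 0.34) = 0.34
(NOT D OR F) OR (F OR C) = max(a, b) on (0.42, 0.34) = 0.42
(NOT F OR (D AND NOT C)) OR ((NOT D OR F) OR (F OR C)) = max(a, b) on (0.90, 0.42) = 0.90

0.90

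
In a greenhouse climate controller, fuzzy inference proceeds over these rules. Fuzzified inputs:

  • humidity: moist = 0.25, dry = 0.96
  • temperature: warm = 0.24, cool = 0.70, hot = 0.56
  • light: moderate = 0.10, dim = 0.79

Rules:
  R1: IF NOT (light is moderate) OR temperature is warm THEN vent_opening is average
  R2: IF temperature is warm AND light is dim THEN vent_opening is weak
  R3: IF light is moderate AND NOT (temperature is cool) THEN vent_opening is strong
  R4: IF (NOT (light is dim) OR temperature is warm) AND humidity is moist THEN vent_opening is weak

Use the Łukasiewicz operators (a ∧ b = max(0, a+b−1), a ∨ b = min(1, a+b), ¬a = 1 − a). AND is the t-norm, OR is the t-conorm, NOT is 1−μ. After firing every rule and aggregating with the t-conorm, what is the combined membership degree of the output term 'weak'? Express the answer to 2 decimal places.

0.03

R1: ¬moderate=1−0.10=0.90, warm=0.24; OR[min(1, a+b)] → w = 1.00
R2: warm=0.24, dim=0.79; AND[max(0, a+b−1)] → w = 0.03
R3: moderate=0.10, ¬cool=1−0.70=0.30; AND[max(0, a+b−1)] → w = 0.00
R4: (¬dim=1−0.79=0.21 OR warm=0.24) = 0.45; AND[max(0, a+b−1)] with moist=0.25 → w = 0.00
Rules with consequent 'weak': {R2, R4} → strengths 0.03, 0.00
Aggregate via t-conorm [min(1, a+b)]: 0.03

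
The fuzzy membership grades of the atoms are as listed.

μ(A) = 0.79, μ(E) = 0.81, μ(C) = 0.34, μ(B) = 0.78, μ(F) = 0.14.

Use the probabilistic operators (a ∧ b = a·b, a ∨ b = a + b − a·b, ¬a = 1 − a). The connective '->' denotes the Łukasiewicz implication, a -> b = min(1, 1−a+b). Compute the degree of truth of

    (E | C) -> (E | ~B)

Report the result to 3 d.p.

E | C = a + b − a·b on (0.8100, 0.3400) = 0.8746
~B = 1 − 0.7800 = 0.2200
E | ~B = a + b − a·b on (0.8100, 0.2200) = 0.8518
(E | C) -> (E | ~B)  [Łukasiewicz: min(1, 1−a+b)] with a=0.8746, b=0.8518 → 0.9772

0.977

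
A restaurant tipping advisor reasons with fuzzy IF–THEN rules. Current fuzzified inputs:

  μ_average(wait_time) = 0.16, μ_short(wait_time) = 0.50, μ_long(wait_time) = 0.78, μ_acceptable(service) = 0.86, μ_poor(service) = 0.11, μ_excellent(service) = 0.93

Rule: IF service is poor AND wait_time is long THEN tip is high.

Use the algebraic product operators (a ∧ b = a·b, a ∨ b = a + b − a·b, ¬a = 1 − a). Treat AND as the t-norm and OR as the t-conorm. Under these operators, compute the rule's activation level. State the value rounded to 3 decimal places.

firing strength: poor=0.11, long=0.78; AND[a·b] → w = 0.0858

0.086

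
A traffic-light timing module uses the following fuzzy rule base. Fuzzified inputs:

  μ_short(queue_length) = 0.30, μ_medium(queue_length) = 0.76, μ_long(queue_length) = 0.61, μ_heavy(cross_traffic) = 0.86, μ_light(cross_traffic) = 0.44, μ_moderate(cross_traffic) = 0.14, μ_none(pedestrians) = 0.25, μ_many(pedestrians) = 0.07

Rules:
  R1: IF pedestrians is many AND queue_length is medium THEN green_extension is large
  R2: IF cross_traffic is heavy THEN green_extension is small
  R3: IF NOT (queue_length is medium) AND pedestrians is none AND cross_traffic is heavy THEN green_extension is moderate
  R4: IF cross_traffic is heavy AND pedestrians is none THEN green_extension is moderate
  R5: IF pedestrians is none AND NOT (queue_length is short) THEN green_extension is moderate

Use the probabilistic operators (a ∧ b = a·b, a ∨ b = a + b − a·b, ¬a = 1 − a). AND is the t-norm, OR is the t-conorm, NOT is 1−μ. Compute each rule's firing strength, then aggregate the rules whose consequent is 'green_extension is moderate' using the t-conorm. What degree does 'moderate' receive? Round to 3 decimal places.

0.386

R1: many=0.07, medium=0.76; AND[a·b] → w = 0.0532
R2: heavy=0.86 → w = 0.8600
R3: ¬medium=1−0.76=0.24, none=0.25, heavy=0.86; AND[a·b] → w = 0.0516
R4: heavy=0.86, none=0.25; AND[a·b] → w = 0.2150
R5: none=0.25, ¬short=1−0.30=0.70; AND[a·b] → w = 0.1750
Rules with consequent 'moderate': {R3, R4, R5} → strengths 0.0516, 0.2150, 0.1750
Aggregate via t-conorm [a + b − a·b]: 0.3858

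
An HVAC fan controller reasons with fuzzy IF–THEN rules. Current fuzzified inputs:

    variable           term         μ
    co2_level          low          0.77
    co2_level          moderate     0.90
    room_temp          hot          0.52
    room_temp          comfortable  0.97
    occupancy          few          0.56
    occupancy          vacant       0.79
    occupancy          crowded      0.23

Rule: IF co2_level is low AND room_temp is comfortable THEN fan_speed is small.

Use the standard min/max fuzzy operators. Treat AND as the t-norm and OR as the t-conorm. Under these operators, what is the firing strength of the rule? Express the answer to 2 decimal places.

0.77

firing strength: low=0.77, comfortable=0.97; AND[min(a, b)] → w = 0.77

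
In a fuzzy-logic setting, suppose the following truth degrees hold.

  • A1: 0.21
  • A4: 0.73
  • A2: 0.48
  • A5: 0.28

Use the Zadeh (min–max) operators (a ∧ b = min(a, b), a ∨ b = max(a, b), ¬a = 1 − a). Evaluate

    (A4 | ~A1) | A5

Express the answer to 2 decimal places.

0.79

~A1 = 1 − 0.21 = 0.79
A4 | ~A1 = max(a, b) on (0.73, 0.79) = 0.79
(A4 | ~A1) | A5 = max(a, b) on (0.79, 0.28) = 0.79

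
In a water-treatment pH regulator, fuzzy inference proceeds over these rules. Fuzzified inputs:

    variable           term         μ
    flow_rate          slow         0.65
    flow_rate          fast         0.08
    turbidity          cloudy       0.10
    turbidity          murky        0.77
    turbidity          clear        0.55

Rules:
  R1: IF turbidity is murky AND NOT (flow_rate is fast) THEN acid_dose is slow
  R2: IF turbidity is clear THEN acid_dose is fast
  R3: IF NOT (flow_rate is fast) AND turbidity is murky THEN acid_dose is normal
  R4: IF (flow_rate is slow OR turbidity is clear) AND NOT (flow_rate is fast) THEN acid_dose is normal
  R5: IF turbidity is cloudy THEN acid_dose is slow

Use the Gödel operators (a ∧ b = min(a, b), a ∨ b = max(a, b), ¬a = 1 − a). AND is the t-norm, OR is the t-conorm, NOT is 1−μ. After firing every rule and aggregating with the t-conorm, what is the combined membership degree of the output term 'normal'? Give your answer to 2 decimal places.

0.77

R1: murky=0.77, ¬fast=1−0.08=0.92; AND[min(a, b)] → w = 0.77
R2: clear=0.55 → w = 0.55
R3: ¬fast=1−0.08=0.92, murky=0.77; AND[min(a, b)] → w = 0.77
R4: (slow=0.65 OR clear=0.55) = 0.65; AND[min(a, b)] with ¬fast=1−0.08=0.92 → w = 0.65
R5: cloudy=0.10 → w = 0.10
Rules with consequent 'normal': {R3, R4} → strengths 0.77, 0.65
Aggregate via t-conorm [max(a, b)]: 0.77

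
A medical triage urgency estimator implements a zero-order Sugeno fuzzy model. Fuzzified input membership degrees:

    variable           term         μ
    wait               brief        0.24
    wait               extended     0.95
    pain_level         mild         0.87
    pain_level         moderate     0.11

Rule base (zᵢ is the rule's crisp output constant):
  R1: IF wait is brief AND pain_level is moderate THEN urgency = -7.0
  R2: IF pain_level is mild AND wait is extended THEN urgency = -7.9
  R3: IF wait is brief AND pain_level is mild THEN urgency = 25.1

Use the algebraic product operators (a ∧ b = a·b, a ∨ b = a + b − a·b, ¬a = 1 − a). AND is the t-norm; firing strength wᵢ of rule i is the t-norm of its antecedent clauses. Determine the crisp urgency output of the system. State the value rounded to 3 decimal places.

R1 (z=-7.0): brief=0.24, moderate=0.11; AND[a·b] → w = 0.0264
R2 (z=-7.9): mild=0.87, extended=0.95; AND[a·b] → w = 0.8265
R3 (z=25.1): brief=0.24, mild=0.87; AND[a·b] → w = 0.2088
Weighted average = (0.0264·-7.0 + 0.8265·-7.9 + 0.2088·25.1) / (0.0264 + 0.8265 + 0.2088)
  = -1.4733 / 1.0617 = -1.388

-1.388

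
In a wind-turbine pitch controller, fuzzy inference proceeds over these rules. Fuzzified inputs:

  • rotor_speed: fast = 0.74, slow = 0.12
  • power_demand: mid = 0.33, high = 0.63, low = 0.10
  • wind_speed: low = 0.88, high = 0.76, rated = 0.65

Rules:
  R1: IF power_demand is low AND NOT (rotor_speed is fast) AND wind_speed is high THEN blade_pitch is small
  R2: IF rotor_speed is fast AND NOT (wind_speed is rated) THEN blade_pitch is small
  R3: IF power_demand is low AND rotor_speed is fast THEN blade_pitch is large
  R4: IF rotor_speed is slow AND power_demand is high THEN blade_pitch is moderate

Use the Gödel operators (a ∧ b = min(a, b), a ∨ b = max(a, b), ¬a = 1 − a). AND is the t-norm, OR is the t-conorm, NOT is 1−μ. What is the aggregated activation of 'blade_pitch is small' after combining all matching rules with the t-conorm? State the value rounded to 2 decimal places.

R1: low=0.10, ¬fast=1−0.74=0.26, high=0.76; AND[min(a, b)] → w = 0.10
R2: fast=0.74, ¬rated=1−0.65=0.35; AND[min(a, b)] → w = 0.35
R3: low=0.10, fast=0.74; AND[min(a, b)] → w = 0.10
R4: slow=0.12, high=0.63; AND[min(a, b)] → w = 0.12
Rules with consequent 'small': {R1, R2} → strengths 0.10, 0.35
Aggregate via t-conorm [max(a, b)]: 0.35

0.35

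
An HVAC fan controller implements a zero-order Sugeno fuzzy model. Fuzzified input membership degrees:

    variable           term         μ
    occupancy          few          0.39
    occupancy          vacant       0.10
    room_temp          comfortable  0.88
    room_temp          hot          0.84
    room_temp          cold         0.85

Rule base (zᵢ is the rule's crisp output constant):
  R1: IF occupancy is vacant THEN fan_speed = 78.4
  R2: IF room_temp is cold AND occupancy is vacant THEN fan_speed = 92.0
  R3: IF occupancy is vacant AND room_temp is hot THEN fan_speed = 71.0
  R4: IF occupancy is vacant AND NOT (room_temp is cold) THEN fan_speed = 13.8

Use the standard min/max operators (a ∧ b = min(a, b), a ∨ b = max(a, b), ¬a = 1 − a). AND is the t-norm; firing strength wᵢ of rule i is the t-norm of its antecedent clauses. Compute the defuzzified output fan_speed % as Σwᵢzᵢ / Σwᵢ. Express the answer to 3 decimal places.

R1 (z=78.4): vacant=0.10 → w = 0.10
R2 (z=92.0): cold=0.85, vacant=0.10; AND[min(a, b)] → w = 0.10
R3 (z=71.0): vacant=0.10, hot=0.84; AND[min(a, b)] → w = 0.10
R4 (z=13.8): vacant=0.10, ¬cold=1−0.85=0.15; AND[min(a, b)] → w = 0.10
Weighted average = (0.10·78.4 + 0.10·92.0 + 0.10·71.0 + 0.10·13.8) / (0.10 + 0.10 + 0.10 + 0.10)
  = 25.5200 / 0.4000 = 63.800

63.800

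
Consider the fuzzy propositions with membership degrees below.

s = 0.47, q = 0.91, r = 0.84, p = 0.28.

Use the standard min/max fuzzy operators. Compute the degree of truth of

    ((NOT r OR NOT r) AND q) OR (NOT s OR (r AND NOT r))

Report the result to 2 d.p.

0.53

NOT r = 1 − 0.84 = 0.16
NOT r = 1 − 0.84 = 0.16
NOT r OR NOT r = max(a, b) on (0.16, 0.16) = 0.16
(NOT r OR NOT r) AND q = min(a, b) on (0.16, 0.91) = 0.16
NOT s = 1 − 0.47 = 0.53
NOT r = 1 − 0.84 = 0.16
r AND NOT r = min(a, b) on (0.84, 0.16) = 0.16
NOT s OR (r AND NOT r) = max(a, b) on (0.53, 0.16) = 0.53
((NOT r OR NOT r) AND q) OR (NOT s OR (r AND NOT r)) = max(a, b) on (0.16, 0.53) = 0.53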